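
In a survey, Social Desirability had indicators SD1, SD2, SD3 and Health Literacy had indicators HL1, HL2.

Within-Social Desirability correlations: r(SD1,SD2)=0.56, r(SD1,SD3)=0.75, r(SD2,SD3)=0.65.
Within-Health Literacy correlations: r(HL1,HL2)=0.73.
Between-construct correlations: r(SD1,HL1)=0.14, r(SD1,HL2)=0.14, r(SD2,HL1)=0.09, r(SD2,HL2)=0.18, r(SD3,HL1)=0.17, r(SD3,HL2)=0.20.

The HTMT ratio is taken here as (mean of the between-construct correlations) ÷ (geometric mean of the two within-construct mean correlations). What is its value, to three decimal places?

Mean between = 0.92/6 = 0.1533.
Mean within-SD = 1.96/3 = 0.6533; mean within-HL = 0.73/1 = 0.7300.
Geometric mean = √(0.6533 × 0.7300) = 0.6906.
HTMT = 0.1533 / 0.6906 = 0.222.

0.222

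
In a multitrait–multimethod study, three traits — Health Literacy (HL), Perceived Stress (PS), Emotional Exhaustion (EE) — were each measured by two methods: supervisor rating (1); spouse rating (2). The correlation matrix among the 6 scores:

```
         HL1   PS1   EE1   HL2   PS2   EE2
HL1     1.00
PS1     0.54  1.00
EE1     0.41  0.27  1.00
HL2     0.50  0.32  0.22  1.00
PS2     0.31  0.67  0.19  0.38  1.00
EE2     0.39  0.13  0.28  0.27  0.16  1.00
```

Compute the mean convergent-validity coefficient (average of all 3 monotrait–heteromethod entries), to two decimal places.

Convergent values: 0.50, 0.67, 0.28; mean = 1.45/3 = 0.48.

0.48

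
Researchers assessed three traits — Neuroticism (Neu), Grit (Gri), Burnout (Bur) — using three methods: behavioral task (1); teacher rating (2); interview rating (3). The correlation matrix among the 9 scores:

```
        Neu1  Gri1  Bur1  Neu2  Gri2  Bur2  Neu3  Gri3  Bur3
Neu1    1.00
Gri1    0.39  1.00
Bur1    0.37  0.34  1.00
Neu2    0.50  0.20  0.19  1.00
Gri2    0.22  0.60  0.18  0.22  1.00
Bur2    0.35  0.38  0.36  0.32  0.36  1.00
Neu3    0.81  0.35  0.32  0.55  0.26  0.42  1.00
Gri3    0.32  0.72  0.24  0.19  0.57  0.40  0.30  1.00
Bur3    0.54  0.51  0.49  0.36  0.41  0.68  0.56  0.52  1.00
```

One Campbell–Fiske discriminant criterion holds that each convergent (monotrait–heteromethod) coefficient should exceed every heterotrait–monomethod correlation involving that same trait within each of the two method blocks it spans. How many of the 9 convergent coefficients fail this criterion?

3

Checking each validity diagonal entry against its comparison values:
Neu (methods 1·2): 0.50 vs {0.39, 0.22, 0.37, 0.32} → pass.
Neu (methods 1·3): 0.81 vs {0.39, 0.30, 0.37, 0.56} → pass.
Neu (methods 2·3): 0.55 vs {0.22, 0.30, 0.32, 0.56} → fail.
Gri (methods 1·2): 0.60 vs {0.39, 0.22, 0.34, 0.36} → pass.
Gri (methods 1·3): 0.72 vs {0.39, 0.30, 0.34, 0.52} → pass.
Gri (methods 2·3): 0.57 vs {0.22, 0.30, 0.36, 0.52} → pass.
Bur (methods 1·2): 0.36 vs {0.37, 0.32, 0.34, 0.36} → fail.
Bur (methods 1·3): 0.49 vs {0.37, 0.56, 0.34, 0.52} → fail.
Bur (methods 2·3): 0.68 vs {0.32, 0.56, 0.36, 0.52} → pass.
3 of 9 fail.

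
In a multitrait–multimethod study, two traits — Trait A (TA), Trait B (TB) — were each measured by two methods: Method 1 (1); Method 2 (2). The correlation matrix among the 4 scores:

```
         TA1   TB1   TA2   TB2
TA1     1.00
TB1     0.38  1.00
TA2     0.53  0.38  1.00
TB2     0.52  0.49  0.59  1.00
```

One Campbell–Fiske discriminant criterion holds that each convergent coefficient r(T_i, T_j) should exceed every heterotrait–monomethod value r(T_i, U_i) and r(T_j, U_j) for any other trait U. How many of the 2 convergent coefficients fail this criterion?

2

Each convergent coefficient versus the relevant comparison correlations:
TA (methods 1·2): 0.53 vs {0.38, 0.59} → fail.
TB (methods 1·2): 0.49 vs {0.38, 0.59} → fail.
2 of 2 fail.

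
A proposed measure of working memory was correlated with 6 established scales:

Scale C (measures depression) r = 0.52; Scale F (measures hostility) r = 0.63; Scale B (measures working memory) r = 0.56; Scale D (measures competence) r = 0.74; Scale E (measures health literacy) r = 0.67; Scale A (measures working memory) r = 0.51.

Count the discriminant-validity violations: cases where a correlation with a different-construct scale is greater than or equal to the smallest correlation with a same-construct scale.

Convergent (same construct = working memory): Scale B, Scale A.
Smallest convergent = 0.51. Discriminant values: 0.52, 0.63, 0.74, 0.67; count ≥ 0.51 → 4.

4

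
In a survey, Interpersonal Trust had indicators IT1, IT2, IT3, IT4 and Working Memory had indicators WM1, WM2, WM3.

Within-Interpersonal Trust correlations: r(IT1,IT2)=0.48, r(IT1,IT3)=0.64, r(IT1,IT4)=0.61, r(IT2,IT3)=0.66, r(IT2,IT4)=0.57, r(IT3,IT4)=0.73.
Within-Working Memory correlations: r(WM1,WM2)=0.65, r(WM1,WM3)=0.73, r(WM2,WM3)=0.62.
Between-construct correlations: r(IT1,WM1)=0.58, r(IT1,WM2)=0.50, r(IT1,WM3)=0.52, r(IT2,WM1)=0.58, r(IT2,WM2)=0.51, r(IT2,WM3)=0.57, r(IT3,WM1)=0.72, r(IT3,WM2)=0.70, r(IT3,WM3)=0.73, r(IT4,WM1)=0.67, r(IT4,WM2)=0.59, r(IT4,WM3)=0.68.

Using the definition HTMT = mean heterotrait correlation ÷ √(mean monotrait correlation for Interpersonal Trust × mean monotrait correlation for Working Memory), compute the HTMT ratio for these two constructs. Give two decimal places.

0.96

Mean heterotrait r = 7.35/12 = 0.6125.
Mean within-IT = 3.69/6 = 0.6150; mean within-WM = 2.00/3 = 0.6667.
Geometric mean = √(0.6150 × 0.6667) = 0.6403.
HTMT = 0.6125 / 0.6403 = 0.96.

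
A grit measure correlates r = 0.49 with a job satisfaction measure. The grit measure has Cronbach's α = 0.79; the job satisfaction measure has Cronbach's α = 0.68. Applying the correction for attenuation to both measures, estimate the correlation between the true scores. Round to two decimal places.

0.67

r_true = r_obs / √(r_xx · r_yy) = 0.49 / √(0.79 × 0.68) = 0.49 / √0.5372 = 0.49 / 0.7329 ≈ 0.67.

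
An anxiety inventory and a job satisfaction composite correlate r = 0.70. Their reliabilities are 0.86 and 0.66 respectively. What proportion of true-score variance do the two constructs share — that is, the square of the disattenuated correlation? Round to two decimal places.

Disattenuated r = 0.70 / √(0.86 × 0.66) = 0.70 / 0.7534 = 0.9291.
Shared true-score variance = 0.9291² = 0.8632 ≈ 0.86.

0.86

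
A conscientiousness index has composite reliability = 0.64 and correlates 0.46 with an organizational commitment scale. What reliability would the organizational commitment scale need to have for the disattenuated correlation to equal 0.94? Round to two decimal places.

0.37

r_true = r_obs / √(r_xx · r_yy) ⇒ 0.94 = 0.46 / √(0.64 · r_yy).
√(0.64 · r_yy) = 0.46 / 0.94 = 0.4894; 0.64 · r_yy = 0.2395; r_yy = 0.2395 / 0.64 ≈ 0.37.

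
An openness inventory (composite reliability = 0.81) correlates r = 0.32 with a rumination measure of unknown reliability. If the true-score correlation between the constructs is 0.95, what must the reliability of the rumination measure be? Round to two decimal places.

0.14

r_true = r_obs / √(r_xx · r_yy) ⇒ 0.95 = 0.32 / √(0.81 · r_yy).
√(0.81 · r_yy) = 0.32 / 0.95 = 0.3368; 0.81 · r_yy = 0.1134; r_yy = 0.1134 / 0.81 ≈ 0.14.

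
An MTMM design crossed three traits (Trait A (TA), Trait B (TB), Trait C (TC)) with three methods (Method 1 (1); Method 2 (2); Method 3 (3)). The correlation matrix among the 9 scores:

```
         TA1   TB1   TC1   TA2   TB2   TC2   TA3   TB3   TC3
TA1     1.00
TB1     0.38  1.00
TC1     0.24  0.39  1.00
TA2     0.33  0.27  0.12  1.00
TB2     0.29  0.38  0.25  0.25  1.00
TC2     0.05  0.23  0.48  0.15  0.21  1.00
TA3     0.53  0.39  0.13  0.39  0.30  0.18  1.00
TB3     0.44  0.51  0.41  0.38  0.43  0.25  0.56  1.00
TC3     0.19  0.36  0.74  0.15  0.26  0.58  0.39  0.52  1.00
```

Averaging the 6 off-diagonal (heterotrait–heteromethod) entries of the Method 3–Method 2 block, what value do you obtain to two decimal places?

0.25

HTHM values (method 3 × method 2): 0.30, 0.18, 0.38, 0.25, 0.15, 0.26; mean = 1.52/6 = 0.25.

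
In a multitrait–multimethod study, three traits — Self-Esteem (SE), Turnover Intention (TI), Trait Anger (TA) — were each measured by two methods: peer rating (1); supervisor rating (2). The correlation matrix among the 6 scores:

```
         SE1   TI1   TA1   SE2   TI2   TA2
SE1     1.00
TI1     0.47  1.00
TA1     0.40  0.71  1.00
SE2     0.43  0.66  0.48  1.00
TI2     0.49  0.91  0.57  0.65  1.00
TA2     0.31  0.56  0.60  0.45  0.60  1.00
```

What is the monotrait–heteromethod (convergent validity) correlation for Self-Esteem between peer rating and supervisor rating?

Same trait (SE), different methods: r(SE1, SE2) = 0.43.

0.43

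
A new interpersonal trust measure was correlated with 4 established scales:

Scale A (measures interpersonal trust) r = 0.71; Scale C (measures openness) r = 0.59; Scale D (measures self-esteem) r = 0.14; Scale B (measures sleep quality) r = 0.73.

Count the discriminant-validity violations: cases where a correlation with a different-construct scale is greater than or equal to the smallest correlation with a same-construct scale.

1

Convergent (same construct = interpersonal trust): Scale A.
Smallest convergent = 0.71. Discriminant values: 0.59, 0.14, 0.73; count ≥ 0.71 → 1.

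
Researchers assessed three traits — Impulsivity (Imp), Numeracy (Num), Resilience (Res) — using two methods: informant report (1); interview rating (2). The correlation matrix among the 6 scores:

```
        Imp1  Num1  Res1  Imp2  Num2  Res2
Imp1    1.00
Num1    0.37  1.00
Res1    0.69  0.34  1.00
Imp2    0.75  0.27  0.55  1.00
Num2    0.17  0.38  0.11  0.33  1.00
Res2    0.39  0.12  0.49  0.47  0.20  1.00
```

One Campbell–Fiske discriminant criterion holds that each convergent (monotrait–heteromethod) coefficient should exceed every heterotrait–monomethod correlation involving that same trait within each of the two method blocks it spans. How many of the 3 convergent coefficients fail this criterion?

1

Convergent coefficients and their comparison sets:
Imp (methods 1·2): 0.75 vs {0.37, 0.33, 0.69, 0.47} → pass.
Num (methods 1·2): 0.38 vs {0.37, 0.33, 0.34, 0.20} → pass.
Res (methods 1·2): 0.49 vs {0.69, 0.47, 0.34, 0.20} → fail.
1 of 3 fail.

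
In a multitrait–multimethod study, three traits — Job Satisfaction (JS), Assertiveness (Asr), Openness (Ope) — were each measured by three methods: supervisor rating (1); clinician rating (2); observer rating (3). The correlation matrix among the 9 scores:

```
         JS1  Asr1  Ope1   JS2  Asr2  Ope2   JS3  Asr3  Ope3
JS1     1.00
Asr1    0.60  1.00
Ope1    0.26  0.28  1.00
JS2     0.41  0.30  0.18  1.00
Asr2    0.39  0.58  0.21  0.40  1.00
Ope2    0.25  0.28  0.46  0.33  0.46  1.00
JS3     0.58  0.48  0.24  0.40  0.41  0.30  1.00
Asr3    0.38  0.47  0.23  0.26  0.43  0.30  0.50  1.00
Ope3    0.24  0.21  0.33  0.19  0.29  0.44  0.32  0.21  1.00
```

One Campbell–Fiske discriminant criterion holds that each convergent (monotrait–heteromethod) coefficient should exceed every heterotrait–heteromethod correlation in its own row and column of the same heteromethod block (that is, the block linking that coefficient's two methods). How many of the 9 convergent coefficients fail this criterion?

2

Checking each validity diagonal entry against its comparison values:
JS (methods 1·2): 0.41 vs {0.39, 0.30, 0.25, 0.18} → pass.
JS (methods 1·3): 0.58 vs {0.38, 0.48, 0.24, 0.24} → pass.
JS (methods 2·3): 0.40 vs {0.26, 0.41, 0.19, 0.30} → fail.
Asr (methods 1·2): 0.58 vs {0.30, 0.39, 0.28, 0.21} → pass.
Asr (methods 1·3): 0.47 vs {0.48, 0.38, 0.21, 0.23} → fail.
Asr (methods 2·3): 0.43 vs {0.41, 0.26, 0.29, 0.30} → pass.
Ope (methods 1·2): 0.46 vs {0.18, 0.25, 0.21, 0.28} → pass.
Ope (methods 1·3): 0.33 vs {0.24, 0.24, 0.23, 0.21} → pass.
Ope (methods 2·3): 0.44 vs {0.30, 0.19, 0.30, 0.29} → pass.
2 of 9 fail.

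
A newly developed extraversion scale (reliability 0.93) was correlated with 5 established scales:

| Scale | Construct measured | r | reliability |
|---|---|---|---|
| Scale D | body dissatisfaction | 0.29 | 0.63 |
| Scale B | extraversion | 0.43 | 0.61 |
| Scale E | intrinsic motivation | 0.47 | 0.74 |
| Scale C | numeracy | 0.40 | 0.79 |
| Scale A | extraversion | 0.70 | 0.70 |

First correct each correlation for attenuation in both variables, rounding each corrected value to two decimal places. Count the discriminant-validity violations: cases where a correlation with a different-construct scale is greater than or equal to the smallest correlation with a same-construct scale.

1

Disattenuated r (r / √(r_scale · r_new)):
  Scale D (disc): 0.29 / √(0.63·0.93) = 0.38
  Scale B (conv): 0.43 / √(0.61·0.93) = 0.57
  Scale E (disc): 0.47 / √(0.74·0.93) = 0.57
  Scale C (disc): 0.40 / √(0.79·0.93) = 0.47
  Scale A (conv): 0.70 / √(0.70·0.93) = 0.87
Smallest convergent = 0.57. Discriminant values: 0.38, 0.57, 0.47; count ≥ 0.57 → 1.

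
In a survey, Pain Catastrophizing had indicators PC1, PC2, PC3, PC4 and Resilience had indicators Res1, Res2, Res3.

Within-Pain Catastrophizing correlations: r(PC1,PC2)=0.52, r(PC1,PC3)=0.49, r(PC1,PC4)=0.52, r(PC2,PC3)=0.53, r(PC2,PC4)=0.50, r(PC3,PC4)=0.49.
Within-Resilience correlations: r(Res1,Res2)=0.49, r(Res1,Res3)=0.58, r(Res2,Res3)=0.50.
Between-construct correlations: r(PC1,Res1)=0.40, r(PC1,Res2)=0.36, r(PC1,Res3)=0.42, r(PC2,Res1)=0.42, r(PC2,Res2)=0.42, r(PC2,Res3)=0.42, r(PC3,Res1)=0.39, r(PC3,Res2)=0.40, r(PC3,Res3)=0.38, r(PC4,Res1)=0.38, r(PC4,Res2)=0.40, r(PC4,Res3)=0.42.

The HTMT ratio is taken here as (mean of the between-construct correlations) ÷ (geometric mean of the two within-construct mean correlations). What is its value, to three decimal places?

0.777

Mean between = 4.81/12 = 0.4008.
Mean within-PC = 3.05/6 = 0.5083; mean within-Res = 1.57/3 = 0.5233.
Geometric mean = √(0.5083 × 0.5233) = 0.5157.
HTMT = 0.4008 / 0.5157 = 0.777.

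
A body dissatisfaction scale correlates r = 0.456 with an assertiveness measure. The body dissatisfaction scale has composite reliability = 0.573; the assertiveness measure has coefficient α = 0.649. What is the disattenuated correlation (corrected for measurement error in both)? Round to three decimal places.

r_true = r_obs / √(r_xx · r_yy) = 0.456 / √(0.573 × 0.649) = 0.456 / √0.371877 = 0.456 / 0.6098 ≈ 0.748.

0.748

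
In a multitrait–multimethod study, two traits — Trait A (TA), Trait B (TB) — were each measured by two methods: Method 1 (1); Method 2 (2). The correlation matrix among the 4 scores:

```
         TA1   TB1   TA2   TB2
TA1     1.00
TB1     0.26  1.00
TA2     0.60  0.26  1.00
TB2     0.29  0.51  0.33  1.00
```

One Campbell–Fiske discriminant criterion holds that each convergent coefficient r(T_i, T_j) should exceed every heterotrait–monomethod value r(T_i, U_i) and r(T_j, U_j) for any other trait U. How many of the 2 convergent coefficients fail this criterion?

0

Convergent coefficients and their comparison sets:
TA (methods 1·2): 0.60 vs {0.26, 0.33} → pass.
TB (methods 1·2): 0.51 vs {0.26, 0.33} → pass.
0 of 2 fail.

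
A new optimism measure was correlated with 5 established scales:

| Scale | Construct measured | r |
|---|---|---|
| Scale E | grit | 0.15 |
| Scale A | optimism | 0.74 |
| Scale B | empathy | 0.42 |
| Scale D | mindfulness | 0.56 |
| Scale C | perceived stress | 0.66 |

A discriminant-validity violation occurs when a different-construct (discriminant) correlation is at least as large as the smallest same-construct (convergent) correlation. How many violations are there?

Convergent (same construct = optimism): Scale A.
Smallest convergent = 0.74. Discriminant values: 0.15, 0.42, 0.56, 0.66; count ≥ 0.74 → 0.

0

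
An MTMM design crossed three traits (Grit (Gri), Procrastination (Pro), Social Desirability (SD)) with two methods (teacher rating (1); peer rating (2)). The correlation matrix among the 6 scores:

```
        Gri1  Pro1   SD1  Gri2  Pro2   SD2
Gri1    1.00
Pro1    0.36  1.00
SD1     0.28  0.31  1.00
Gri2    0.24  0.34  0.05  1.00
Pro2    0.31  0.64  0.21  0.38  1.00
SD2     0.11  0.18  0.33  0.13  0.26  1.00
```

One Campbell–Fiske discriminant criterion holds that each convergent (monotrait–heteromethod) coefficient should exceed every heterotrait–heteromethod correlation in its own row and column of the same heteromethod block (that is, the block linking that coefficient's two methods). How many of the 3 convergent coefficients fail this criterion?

1

Each convergent coefficient versus the relevant comparison correlations:
Gri (methods 1·2): 0.24 vs {0.31, 0.34, 0.11, 0.05} → fail.
Pro (methods 1·2): 0.64 vs {0.34, 0.31, 0.18, 0.21} → pass.
SD (methods 1·2): 0.33 vs {0.05, 0.11, 0.21, 0.18} → pass.
1 of 3 fail.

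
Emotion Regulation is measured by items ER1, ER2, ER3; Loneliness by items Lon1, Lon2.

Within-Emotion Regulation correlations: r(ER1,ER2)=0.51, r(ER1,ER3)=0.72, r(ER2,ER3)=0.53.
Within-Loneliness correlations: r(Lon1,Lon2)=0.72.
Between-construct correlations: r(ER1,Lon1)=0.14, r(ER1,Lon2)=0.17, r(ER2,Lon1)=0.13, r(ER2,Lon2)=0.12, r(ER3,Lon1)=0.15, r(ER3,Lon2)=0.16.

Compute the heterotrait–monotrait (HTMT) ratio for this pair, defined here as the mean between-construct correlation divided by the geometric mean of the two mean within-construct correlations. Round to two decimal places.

0.22

Between-construct mean = 0.87/6 = 0.1450.
Mean within-ER = 1.76/3 = 0.5867; mean within-Lon = 0.72/1 = 0.7200.
Geometric mean = √(0.5867 × 0.7200) = 0.6499.
HTMT = 0.1450 / 0.6499 = 0.22.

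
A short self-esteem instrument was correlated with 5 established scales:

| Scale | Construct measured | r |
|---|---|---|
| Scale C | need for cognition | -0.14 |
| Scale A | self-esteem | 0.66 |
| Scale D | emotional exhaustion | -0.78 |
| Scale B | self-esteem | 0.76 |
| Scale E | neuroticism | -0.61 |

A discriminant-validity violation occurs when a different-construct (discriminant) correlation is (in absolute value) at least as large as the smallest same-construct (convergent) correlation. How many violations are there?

1

Convergent (same construct = self-esteem): Scale A, Scale B.
Smallest convergent = 0.66. Discriminant |r|: 0.14, 0.78, 0.61; count ≥ 0.66 → 1.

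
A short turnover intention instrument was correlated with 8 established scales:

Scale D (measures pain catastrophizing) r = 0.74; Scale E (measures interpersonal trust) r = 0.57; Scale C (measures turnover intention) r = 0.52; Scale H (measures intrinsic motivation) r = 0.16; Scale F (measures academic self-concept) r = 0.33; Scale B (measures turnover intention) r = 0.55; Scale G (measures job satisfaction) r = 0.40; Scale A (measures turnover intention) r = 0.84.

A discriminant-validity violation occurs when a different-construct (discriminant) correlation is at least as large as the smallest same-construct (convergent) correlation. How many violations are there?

Convergent (same construct = turnover intention): Scale C, Scale B, Scale A.
Smallest convergent = 0.52. Discriminant values: 0.74, 0.57, 0.16, 0.33, 0.40; count ≥ 0.52 → 2.

2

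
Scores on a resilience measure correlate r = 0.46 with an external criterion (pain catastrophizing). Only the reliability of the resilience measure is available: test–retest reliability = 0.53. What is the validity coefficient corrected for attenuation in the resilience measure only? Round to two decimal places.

Single correction: r_c = r_obs / √r_xx = 0.46 / √0.53 = 0.46 / 0.7280 ≈ 0.63.

0.63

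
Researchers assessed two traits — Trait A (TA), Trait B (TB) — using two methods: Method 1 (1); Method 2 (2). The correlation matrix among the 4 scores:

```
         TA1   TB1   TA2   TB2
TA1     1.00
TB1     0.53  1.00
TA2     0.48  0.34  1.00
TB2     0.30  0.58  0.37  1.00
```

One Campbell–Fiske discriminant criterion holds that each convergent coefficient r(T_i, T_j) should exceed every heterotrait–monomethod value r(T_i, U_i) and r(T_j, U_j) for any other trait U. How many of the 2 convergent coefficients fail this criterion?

1

Checking each validity diagonal entry against its comparison values:
TA (methods 1·2): 0.48 vs {0.53, 0.37} → fail.
TB (methods 1·2): 0.58 vs {0.53, 0.37} → pass.
1 of 2 fail.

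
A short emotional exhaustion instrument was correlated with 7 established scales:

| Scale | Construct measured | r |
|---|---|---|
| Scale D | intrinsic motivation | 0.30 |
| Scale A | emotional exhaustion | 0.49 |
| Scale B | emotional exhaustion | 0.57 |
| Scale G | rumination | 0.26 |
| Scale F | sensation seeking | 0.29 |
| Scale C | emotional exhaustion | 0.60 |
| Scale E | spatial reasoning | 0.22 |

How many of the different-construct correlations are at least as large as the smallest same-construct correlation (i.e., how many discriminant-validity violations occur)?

Convergent (same construct = emotional exhaustion): Scale A, Scale B, Scale C.
Smallest convergent = 0.49. Discriminant values: 0.30, 0.26, 0.29, 0.22; count ≥ 0.49 → 0.

0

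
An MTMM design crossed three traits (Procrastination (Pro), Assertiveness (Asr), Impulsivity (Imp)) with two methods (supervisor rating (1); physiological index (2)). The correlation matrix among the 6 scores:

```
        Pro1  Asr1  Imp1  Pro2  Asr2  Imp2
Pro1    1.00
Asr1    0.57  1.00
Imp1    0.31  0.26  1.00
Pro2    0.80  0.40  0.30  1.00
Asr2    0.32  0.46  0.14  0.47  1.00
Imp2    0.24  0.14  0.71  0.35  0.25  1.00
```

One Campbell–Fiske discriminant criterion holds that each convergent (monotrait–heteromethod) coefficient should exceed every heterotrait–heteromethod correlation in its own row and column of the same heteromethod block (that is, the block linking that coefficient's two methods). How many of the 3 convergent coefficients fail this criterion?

Checking each validity diagonal entry against its comparison values:
Pro (methods 1·2): 0.80 vs {0.32, 0.40, 0.24, 0.30} → pass.
Asr (methods 1·2): 0.46 vs {0.40, 0.32, 0.14, 0.14} → pass.
Imp (methods 1·2): 0.71 vs {0.30, 0.24, 0.14, 0.14} → pass.
0 of 3 fail.

0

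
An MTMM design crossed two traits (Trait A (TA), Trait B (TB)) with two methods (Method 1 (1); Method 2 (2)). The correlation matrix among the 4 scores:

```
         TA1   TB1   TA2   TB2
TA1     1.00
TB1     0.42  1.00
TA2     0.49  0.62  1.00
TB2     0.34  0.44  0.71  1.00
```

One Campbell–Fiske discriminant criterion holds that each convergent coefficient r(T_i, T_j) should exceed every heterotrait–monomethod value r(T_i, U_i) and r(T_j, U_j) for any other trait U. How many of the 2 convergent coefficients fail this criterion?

2

Each convergent coefficient versus the relevant comparison correlations:
TA (methods 1·2): 0.49 vs {0.42, 0.71} → fail.
TB (methods 1·2): 0.44 vs {0.42, 0.71} → fail.
2 of 2 fail.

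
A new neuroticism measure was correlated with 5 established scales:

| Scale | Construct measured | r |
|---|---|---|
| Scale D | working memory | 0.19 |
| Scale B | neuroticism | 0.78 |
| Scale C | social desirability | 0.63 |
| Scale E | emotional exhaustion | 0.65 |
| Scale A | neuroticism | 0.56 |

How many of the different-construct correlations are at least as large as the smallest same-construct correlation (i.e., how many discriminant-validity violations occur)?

Convergent (same construct = neuroticism): Scale B, Scale A.
Smallest convergent = 0.56. Discriminant values: 0.19, 0.63, 0.65; count ≥ 0.56 → 2.

2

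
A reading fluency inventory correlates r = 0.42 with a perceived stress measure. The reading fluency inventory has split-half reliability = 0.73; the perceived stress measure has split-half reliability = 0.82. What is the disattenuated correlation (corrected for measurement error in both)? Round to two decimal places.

r_true = r_obs / √(r_xx · r_yy) = 0.42 / √(0.73 × 0.82) = 0.42 / √0.5986 = 0.42 / 0.7737 ≈ 0.54.

0.54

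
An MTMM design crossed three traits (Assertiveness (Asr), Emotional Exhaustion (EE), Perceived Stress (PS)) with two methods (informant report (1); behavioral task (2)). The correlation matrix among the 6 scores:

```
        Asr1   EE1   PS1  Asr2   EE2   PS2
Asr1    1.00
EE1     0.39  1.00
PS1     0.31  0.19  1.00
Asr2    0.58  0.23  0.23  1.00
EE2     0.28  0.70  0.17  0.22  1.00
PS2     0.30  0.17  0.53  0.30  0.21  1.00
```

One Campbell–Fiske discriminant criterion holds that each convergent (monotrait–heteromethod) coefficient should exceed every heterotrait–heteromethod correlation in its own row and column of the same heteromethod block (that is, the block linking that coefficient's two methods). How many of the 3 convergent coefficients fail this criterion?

0

Each convergent coefficient versus the relevant comparison correlations:
Asr (methods 1·2): 0.58 vs {0.28, 0.23, 0.30, 0.23} → pass.
EE (methods 1·2): 0.70 vs {0.23, 0.28, 0.17, 0.17} → pass.
PS (methods 1·2): 0.53 vs {0.23, 0.30, 0.17, 0.17} → pass.
0 of 3 fail.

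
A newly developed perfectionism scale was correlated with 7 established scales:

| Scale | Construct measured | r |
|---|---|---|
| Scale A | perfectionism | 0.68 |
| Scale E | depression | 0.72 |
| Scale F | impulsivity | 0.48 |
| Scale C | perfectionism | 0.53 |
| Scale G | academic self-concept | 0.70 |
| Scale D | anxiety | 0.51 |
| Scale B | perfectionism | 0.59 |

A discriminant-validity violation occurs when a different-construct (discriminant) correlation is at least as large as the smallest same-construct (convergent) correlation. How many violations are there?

Convergent (same construct = perfectionism): Scale A, Scale C, Scale B.
Smallest convergent = 0.53. Discriminant values: 0.72, 0.48, 0.70, 0.51; count ≥ 0.53 → 2.

2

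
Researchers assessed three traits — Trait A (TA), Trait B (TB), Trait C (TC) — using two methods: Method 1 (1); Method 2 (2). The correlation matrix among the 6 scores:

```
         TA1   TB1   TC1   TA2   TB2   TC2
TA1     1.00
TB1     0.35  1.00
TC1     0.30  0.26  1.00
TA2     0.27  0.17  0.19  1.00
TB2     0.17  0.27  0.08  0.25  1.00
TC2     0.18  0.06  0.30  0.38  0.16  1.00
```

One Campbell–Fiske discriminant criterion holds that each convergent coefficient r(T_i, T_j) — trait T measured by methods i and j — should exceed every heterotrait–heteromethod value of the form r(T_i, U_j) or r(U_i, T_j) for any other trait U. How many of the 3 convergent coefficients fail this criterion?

Each convergent coefficient versus the relevant comparison correlations:
TA (methods 1·2): 0.27 vs {0.17, 0.17, 0.18, 0.19} → pass.
TB (methods 1·2): 0.27 vs {0.17, 0.17, 0.06, 0.08} → pass.
TC (methods 1·2): 0.30 vs {0.19, 0.18, 0.08, 0.06} → pass.
0 of 3 fail.

0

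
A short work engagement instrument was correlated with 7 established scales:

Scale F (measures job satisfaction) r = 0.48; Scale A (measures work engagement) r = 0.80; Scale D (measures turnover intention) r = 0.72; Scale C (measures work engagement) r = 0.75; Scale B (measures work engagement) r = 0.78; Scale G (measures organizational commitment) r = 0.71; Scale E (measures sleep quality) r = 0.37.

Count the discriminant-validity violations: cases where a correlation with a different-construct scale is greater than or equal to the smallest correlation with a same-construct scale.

Convergent (same construct = work engagement): Scale A, Scale C, Scale B.
Smallest convergent = 0.75. Discriminant values: 0.48, 0.72, 0.71, 0.37; count ≥ 0.75 → 0.

0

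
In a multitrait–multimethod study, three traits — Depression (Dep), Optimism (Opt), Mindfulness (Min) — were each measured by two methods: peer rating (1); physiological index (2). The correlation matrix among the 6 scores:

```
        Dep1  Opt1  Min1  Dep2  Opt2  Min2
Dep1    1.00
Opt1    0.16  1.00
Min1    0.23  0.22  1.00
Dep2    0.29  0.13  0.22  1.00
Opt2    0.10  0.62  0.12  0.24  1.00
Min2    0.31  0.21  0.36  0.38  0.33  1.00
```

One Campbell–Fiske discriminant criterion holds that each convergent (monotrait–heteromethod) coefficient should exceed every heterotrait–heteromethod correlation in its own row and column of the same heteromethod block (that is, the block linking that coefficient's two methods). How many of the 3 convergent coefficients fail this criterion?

1

Convergent coefficients and their comparison sets:
Dep (methods 1·2): 0.29 vs {0.10, 0.13, 0.31, 0.22} → fail.
Opt (methods 1·2): 0.62 vs {0.13, 0.10, 0.21, 0.12} → pass.
Min (methods 1·2): 0.36 vs {0.22, 0.31, 0.12, 0.21} → pass.
1 of 3 fail.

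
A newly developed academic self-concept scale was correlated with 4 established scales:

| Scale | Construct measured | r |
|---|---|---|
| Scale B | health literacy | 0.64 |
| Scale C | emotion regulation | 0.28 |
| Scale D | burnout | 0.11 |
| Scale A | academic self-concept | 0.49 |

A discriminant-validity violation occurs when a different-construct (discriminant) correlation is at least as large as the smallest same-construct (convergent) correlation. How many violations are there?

Convergent (same construct = academic self-concept): Scale A.
Smallest convergent = 0.49. Discriminant values: 0.64, 0.28, 0.11; count ≥ 0.49 → 1.

1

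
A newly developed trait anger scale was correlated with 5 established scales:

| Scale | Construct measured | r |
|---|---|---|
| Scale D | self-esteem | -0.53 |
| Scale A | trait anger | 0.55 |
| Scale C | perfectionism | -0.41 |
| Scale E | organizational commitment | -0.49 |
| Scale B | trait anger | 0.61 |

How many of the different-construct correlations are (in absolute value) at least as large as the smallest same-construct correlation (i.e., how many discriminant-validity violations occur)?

Convergent (same construct = trait anger): Scale A, Scale B.
Smallest convergent = 0.55. Discriminant |r|: 0.53, 0.41, 0.49; count ≥ 0.55 → 0.

0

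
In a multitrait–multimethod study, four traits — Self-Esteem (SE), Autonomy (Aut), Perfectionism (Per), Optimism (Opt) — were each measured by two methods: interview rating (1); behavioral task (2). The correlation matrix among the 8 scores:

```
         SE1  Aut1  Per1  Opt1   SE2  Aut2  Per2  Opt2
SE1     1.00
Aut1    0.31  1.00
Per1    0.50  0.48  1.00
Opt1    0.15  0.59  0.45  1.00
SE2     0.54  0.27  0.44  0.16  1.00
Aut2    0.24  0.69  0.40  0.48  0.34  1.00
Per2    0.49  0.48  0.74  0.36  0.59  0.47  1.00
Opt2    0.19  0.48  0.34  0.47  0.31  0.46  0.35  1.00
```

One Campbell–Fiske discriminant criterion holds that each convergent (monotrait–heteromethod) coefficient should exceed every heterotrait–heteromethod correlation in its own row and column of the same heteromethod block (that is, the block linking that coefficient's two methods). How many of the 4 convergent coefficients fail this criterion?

1

Each convergent coefficient versus the relevant comparison correlations:
SE (methods 1·2): 0.54 vs {0.24, 0.27, 0.49, 0.44, 0.19, 0.16} → pass.
Aut (methods 1·2): 0.69 vs {0.27, 0.24, 0.48, 0.40, 0.48, 0.48} → pass.
Per (methods 1·2): 0.74 vs {0.44, 0.49, 0.40, 0.48, 0.34, 0.36} → pass.
Opt (methods 1·2): 0.47 vs {0.16, 0.19, 0.48, 0.48, 0.36, 0.34} → fail.
1 of 4 fail.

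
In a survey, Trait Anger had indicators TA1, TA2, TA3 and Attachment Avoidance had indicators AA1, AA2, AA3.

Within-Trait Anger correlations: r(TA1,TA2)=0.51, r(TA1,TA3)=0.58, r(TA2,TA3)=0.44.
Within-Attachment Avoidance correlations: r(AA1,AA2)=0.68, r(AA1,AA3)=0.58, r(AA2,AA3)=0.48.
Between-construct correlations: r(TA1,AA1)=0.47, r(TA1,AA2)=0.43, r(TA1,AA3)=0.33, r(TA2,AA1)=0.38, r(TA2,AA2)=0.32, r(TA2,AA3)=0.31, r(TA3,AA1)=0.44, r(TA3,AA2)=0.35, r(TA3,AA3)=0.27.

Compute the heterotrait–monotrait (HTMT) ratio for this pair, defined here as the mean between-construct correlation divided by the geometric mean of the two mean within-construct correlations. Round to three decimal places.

Between-construct mean = 3.30/9 = 0.3667.
Mean within-TA = 1.53/3 = 0.5100; mean within-AA = 1.74/3 = 0.5800.
Geometric mean = √(0.5100 × 0.5800) = 0.5439.
HTMT = 0.3667 / 0.5439 = 0.674.

0.674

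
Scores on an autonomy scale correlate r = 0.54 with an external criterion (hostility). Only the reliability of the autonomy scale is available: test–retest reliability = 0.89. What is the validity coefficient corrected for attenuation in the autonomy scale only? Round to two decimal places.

0.57

Single correction: r_c = r_obs / √r_xx = 0.54 / √0.89 = 0.54 / 0.9434 ≈ 0.57.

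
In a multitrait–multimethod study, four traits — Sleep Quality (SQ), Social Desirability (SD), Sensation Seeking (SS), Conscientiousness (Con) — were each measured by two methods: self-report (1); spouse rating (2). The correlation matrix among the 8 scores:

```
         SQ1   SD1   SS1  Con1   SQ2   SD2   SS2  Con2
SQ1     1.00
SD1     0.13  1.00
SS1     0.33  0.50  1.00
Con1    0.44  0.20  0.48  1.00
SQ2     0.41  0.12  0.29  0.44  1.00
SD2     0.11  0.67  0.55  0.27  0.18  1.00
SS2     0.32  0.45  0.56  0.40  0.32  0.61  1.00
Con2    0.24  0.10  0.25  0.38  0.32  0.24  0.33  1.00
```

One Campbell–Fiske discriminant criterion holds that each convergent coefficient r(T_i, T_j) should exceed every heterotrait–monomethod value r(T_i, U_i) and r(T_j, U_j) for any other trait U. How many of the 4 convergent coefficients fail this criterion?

3

Convergent coefficients and their comparison sets:
SQ (methods 1·2): 0.41 vs {0.13, 0.18, 0.33, 0.32, 0.44, 0.32} → fail.
SD (methods 1·2): 0.67 vs {0.13, 0.18, 0.50, 0.61, 0.20, 0.24} → pass.
SS (methods 1·2): 0.56 vs {0.33, 0.32, 0.50, 0.61, 0.48, 0.33} → fail.
Con (methods 1·2): 0.38 vs {0.44, 0.32, 0.20, 0.24, 0.48, 0.33} → fail.
3 of 4 fail.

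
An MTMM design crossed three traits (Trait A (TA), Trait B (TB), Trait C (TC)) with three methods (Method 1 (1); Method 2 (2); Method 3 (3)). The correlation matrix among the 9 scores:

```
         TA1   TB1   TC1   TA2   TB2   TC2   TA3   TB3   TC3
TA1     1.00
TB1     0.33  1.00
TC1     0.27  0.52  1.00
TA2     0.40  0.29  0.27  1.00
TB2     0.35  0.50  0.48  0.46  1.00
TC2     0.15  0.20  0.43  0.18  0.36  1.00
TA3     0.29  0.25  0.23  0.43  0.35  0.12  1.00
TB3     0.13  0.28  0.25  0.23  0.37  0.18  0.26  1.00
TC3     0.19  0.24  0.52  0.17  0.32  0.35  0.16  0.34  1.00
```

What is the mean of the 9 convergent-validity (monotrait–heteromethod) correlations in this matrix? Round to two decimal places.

Convergent values: 0.40, 0.29, 0.43, 0.50, 0.28, 0.37, 0.43, 0.52, 0.35; mean = 3.57/9 = 0.40.

0.40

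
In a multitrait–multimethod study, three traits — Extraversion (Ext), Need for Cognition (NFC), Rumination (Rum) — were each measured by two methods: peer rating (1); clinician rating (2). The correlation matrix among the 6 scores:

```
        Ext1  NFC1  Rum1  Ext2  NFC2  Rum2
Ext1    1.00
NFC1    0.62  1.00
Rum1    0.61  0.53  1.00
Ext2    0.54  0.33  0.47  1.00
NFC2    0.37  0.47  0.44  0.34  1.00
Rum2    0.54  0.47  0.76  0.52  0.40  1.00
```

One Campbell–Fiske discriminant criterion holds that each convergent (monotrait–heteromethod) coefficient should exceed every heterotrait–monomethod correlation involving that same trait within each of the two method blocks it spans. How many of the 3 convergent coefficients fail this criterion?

2

Checking each validity diagonal entry against its comparison values:
Ext (methods 1·2): 0.54 vs {0.62, 0.34, 0.61, 0.52} → fail.
NFC (methods 1·2): 0.47 vs {0.62, 0.34, 0.53, 0.40} → fail.
Rum (methods 1·2): 0.76 vs {0.61, 0.52, 0.53, 0.40} → pass.
2 of 3 fail.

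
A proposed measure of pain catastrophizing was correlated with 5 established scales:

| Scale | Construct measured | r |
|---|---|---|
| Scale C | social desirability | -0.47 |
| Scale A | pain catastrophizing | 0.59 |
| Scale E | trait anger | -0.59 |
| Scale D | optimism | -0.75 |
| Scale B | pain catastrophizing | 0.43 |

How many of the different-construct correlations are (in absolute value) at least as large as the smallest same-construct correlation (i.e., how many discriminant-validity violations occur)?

3

Convergent (same construct = pain catastrophizing): Scale A, Scale B.
Smallest convergent = 0.43. Discriminant |r|: 0.47, 0.59, 0.75; count ≥ 0.43 → 3.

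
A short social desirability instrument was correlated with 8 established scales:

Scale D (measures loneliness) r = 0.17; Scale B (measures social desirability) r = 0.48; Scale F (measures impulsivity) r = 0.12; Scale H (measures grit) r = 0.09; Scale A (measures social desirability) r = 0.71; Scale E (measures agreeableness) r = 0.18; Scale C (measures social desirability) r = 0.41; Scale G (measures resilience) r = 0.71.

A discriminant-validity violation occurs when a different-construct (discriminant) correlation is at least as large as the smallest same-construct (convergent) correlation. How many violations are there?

Convergent (same construct = social desirability): Scale B, Scale A, Scale C.
Smallest convergent = 0.41. Discriminant values: 0.17, 0.12, 0.09, 0.18, 0.71; count ≥ 0.41 → 1.

1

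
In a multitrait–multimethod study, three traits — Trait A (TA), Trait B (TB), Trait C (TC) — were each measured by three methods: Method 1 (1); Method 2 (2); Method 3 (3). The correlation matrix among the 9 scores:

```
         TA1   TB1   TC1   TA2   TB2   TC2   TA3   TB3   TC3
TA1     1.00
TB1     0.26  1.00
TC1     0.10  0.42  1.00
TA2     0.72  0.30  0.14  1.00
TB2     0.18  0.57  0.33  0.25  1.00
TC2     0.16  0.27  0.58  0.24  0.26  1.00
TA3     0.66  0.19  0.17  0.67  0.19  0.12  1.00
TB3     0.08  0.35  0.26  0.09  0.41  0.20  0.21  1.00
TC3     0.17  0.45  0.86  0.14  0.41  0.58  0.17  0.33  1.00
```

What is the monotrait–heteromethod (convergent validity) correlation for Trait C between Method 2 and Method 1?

Same trait (TC), different methods: r(TC2, TC1) = 0.58.

0.58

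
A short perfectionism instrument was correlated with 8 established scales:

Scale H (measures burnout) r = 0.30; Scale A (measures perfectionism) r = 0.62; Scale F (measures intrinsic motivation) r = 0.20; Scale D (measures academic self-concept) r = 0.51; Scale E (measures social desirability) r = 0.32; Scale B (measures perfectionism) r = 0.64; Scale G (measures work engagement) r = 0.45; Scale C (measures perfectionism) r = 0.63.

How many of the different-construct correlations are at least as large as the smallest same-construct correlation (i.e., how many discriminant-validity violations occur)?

0

Convergent (same construct = perfectionism): Scale A, Scale B, Scale C.
Smallest convergent = 0.62. Discriminant values: 0.30, 0.20, 0.51, 0.32, 0.45; count ≥ 0.62 → 0.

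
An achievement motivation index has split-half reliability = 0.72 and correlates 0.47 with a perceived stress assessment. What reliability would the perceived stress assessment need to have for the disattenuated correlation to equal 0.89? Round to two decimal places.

r_true = r_obs / √(r_xx · r_yy) ⇒ 0.89 = 0.47 / √(0.72 · r_yy).
√(0.72 · r_yy) = 0.47 / 0.89 = 0.5281; 0.72 · r_yy = 0.2789; r_yy = 0.2789 / 0.72 ≈ 0.39.

0.39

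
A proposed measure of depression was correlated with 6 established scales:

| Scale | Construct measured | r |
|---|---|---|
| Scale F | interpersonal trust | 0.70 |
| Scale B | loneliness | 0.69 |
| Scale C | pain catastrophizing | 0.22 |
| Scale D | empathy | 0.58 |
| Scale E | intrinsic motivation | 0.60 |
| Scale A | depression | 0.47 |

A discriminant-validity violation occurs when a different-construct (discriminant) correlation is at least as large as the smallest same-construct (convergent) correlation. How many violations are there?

Convergent (same construct = depression): Scale A.
Smallest convergent = 0.47. Discriminant values: 0.70, 0.69, 0.22, 0.58, 0.60; count ≥ 0.47 → 4.

4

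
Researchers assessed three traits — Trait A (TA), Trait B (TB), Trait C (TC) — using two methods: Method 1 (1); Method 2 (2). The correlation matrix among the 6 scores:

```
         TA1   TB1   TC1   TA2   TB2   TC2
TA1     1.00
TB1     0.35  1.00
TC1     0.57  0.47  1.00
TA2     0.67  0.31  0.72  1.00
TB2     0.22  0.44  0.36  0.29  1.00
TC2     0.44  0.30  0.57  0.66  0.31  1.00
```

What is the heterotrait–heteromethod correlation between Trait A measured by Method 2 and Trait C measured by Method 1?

Different traits and methods: r(TA2, TC1) = 0.72.

0.72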